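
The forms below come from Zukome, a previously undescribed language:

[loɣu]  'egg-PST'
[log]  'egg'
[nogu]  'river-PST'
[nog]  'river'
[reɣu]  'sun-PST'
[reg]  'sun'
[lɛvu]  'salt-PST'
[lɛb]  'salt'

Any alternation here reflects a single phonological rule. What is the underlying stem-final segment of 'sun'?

/ɣ/

In [reɣu] and [reg] the final segment of 'sun' alternates: [ɣ] ~ [g].
The stem 'river' ([nogu], [nog]) shows [g] unchanged in both environments, so [g] cannot be basic with [ɣ] derived before the PST suffix.
So /ɣ/ is underlying, and a rule of word-final hardening — voiced fricatives become stops word-finally — gives [g].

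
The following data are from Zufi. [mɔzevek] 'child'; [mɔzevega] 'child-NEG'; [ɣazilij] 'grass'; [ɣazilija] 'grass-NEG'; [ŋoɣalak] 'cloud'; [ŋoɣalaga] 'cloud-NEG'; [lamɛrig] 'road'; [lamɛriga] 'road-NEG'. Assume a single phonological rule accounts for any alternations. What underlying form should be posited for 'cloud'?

/ŋoɣalak/

The stem for 'cloud' ends in [k] in [ŋoɣalak] but [g] in [ŋoɣalaga].
The stem 'road' ([lamɛrig], [lamɛriga]) shows [g] unchanged in both environments, so [g] cannot be basic with [k] derived in isolation.
The alternation reflects intervocalic voicing: voiceless stops become voiced between vowels. /k/ is underlying.
The underlying form of 'cloud' is therefore /ŋoɣalak/.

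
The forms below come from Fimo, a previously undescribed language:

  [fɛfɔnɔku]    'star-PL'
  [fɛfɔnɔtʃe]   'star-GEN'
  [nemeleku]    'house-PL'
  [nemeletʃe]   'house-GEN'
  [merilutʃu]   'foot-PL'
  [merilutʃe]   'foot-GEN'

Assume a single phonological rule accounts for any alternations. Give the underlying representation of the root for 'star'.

/fɛfɔnɔk/

The stem for 'star' ends in [k] in [fɛfɔnɔku] but [tʃ] in [fɛfɔnɔtʃe].
Compare 'foot', with invariant [tʃ] in [merilutʃu] and [merilutʃe]: an analysis with underlying /tʃ/ and a rule producing [k] before the PL suffix would wrongly predict alternation here too.
So /k/ is underlying, and a rule of palatalization before a front vowel — /k/ becomes palato-alveolar [tʃ] before a front vowel — gives [tʃ].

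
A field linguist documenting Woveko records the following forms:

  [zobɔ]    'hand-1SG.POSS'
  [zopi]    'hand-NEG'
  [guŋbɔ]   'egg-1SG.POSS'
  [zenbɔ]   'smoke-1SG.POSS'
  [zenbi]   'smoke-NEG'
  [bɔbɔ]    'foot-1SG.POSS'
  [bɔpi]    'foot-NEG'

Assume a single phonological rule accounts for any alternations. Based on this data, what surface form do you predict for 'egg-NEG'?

The NEG suffix surfaces as [-bi] and [-pi], depending on the final segment of the stem.
The 1SG.POSS suffix, which begins with [b], is invariant after every stem; so [b] is not altered by any rule here.
So the underlying form is /-pi/, and voiceless stops become voiced after a nasal.
After 'egg', which ends in a nasal, the suffix surfaces as [-bi], giving [guŋbi].

[guŋbi]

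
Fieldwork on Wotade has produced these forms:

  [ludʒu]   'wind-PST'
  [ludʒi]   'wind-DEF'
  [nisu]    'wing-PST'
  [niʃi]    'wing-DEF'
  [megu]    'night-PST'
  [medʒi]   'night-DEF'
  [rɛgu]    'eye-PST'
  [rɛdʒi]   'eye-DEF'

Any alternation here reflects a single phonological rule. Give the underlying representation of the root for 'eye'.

The stem for 'eye' ends in [g] in [rɛgu] but [dʒ] in [rɛdʒi].
If /dʒ/ were underlying and a rule turned it into [g] before the PST suffix, 'wind' would also alternate; but it has [dʒ] in both [ludʒu] and [ludʒi].
The underlying segment must be /g/; /g/ and /s/ become palato-alveolar [dʒ] and [ʃ] before a front vowel, yielding [dʒ] there.

/rɛg/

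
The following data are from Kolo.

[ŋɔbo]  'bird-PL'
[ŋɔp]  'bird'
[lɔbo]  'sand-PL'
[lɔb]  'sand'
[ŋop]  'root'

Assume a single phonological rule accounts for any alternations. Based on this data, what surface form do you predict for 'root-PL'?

The root 'bird' surfaces as [ŋɔbo] and [ŋɔp], with a stem-final [b] ~ [p] alternation.
But 'sand' keeps [b] in both environments ([lɔbo], [lɔb]), so there is no rule changing /b/ to [p] in isolation.
The alternation reflects intervocalic voicing: voiceless stops become voiced between vowels. /p/ is underlying.
From [ŋop] the stem 'root' is /ŋop/; between vowels this yields [ŋobo].

[ŋobo]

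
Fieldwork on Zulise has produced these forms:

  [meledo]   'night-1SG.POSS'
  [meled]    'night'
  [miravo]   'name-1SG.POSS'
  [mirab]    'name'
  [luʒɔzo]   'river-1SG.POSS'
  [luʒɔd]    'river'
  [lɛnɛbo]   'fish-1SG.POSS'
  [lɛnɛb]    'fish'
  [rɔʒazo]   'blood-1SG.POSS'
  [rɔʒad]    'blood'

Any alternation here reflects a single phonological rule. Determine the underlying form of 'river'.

'river' shows [z] ~ [d] at the end of the stem ([luʒɔzo] vs [luʒɔd]).
Compare 'night', with invariant [d] in [meledo] and [meled]: an analysis with underlying /d/ and a rule producing [z] before the 1SG.POSS suffix would wrongly predict alternation here too.
The underlying segment must be /z/; voiced fricatives become stops word-finally, yielding [d] there.
So 'river' = /luʒɔz/.

/luʒɔz/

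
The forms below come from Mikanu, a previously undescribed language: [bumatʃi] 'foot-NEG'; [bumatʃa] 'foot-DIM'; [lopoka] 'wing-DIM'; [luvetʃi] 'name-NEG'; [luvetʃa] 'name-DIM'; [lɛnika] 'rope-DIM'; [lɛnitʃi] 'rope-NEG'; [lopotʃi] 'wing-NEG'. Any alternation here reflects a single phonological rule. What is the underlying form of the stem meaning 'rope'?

The root 'rope' surfaces as [lɛnitʃi] and [lɛnika], with a stem-final [tʃ] ~ [k] alternation.
Compare 'name', with invariant [tʃ] in [luvetʃi] and [luvetʃa]: an analysis with underlying /tʃ/ and a rule producing [k] before the DIM suffix would wrongly predict alternation here too.
The alternation reflects palatalization before a front vowel: /k/ becomes palato-alveolar [tʃ] before a front vowel. /k/ is underlying.
The underlying form of 'rope' is therefore /lɛnik/.

/lɛnik/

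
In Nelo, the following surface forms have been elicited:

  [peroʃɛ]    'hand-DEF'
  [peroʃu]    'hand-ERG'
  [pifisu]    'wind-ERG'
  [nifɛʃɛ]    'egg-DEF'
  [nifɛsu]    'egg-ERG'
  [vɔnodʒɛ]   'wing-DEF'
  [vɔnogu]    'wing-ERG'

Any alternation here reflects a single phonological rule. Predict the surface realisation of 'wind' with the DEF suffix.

[pifiʃɛ]

'egg' shows [ʃ] ~ [s] at the end of the stem ([nifɛʃɛ] vs [nifɛsu]).
But 'hand' keeps [ʃ] in both environments ([peroʃɛ], [peroʃu]), so there is no rule changing /ʃ/ to [s] before the ERG suffix.
The underlying segment must be /s/; /g/ and /s/ become palato-alveolar [dʒ] and [ʃ] before a front vowel, yielding [ʃ] there.
The one attested form of 'wind', [pifisu], shows underlying /pifis/. Applying the same rule before a front vowel gives [pifiʃɛ].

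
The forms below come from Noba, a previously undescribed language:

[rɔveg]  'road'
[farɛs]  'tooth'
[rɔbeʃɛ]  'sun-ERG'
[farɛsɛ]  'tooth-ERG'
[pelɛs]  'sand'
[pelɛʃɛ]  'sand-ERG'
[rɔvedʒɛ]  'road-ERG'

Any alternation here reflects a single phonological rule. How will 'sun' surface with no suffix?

[rɔbes]

The stem for 'sand' ends in [ʃ] in [pelɛʃɛ] but [s] in [pelɛs].
But 'tooth' keeps [s] in both environments ([farɛsɛ], [farɛs]), so there is no rule changing /s/ to [ʃ] before the ERG suffix.
So /ʃ/ is underlying, and a rule of depalatalization — palato-alveolar /dʒ/ and /ʃ/ become [g] and [s] when no front vowel follows — gives [s].
The one attested form of 'sun', [rɔbeʃɛ], shows underlying /rɔbeʃ/. Applying the same rule when no front vowel follows gives [rɔbes].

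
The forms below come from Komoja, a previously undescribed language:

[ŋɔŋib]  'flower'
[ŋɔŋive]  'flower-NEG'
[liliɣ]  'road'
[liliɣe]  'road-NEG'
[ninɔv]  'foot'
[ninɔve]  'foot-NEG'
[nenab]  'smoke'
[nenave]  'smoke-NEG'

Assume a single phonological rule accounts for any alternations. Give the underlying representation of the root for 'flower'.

'flower' shows [b] ~ [v] at the end of the stem ([ŋɔŋib] vs [ŋɔŋive]).
Compare 'foot', with invariant [v] in [ninɔv] and [ninɔve]: an analysis with underlying /v/ and a rule producing [b] in isolation would wrongly predict alternation here too.
The alternation reflects intervocalic spirantization: voiced stops become fricatives between vowels. /b/ is underlying.

/ŋɔŋib/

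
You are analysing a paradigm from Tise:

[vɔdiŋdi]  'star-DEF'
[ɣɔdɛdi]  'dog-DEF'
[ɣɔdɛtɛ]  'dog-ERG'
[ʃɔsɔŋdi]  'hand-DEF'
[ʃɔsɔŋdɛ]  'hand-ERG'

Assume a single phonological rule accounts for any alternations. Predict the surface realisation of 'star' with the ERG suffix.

The ERG morpheme has two allomorphs, [-dɛ] and [-tɛ].
By contrast the DEF suffix keeps its initial [d] throughout — that segment must be underlying.
So the underlying form is /-tɛ/, and voiceless stops become voiced after a nasal.
After 'star', which ends in a nasal, the suffix surfaces as [-dɛ], giving [vɔdiŋdɛ].

[vɔdiŋdɛ]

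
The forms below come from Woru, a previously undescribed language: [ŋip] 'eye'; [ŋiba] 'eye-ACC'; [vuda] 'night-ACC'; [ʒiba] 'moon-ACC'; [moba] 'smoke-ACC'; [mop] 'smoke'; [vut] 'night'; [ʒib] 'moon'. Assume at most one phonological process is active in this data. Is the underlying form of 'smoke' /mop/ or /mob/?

/mop/

The root 'smoke' surfaces as [mop] and [moba], with a stem-final [p] ~ [b] alternation.
But 'moon' keeps [b] in both environments ([ʒib], [ʒiba]), so there is no rule changing /b/ to [p] in isolation.
Therefore /p/ is basic and [b] is derived by intervocalic voicing (voiceless stops become voiced between vowels).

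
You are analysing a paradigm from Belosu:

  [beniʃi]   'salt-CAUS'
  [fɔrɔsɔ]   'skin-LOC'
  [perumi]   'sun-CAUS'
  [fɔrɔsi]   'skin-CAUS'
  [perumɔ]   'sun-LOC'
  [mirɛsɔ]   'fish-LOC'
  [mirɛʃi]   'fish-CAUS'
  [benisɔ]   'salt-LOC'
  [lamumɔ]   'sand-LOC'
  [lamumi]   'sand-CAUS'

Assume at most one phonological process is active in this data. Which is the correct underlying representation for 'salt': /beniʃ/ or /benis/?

In [benisɔ] and [beniʃi] the final segment of 'salt' alternates: [s] ~ [ʃ].
The stem 'skin' ([fɔrɔsɔ], [fɔrɔsi]) shows [s] unchanged in both environments, so [s] cannot be basic with [ʃ] derived before the CAUS suffix.
The underlying segment must be /ʃ/; palato-alveolar /ʃ/ becomes [s] when no front vowel follows, yielding [s] there.

/beniʃ/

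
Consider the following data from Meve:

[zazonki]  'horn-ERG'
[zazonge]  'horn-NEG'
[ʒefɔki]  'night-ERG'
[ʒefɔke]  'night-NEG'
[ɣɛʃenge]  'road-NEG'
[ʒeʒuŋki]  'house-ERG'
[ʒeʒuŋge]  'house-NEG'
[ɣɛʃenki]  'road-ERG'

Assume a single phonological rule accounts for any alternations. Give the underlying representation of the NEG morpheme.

The NEG suffix surfaces as [-ge] and [-ke], depending on the final segment of the stem.
The ERG suffix, which begins with [k], is invariant after every stem; so [k] is not altered by any rule here.
So the underlying form is /-ge/, and voiced stops become voiceless after a vowel.

/-ge/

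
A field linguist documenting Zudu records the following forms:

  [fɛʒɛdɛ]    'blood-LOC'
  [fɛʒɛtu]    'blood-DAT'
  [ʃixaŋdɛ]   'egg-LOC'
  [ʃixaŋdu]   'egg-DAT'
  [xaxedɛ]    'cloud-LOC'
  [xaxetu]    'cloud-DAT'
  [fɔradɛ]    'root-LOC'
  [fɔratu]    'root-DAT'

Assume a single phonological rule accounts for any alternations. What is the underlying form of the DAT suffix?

The DAT morpheme has two allomorphs, [-du] and [-tu].
By contrast the LOC suffix keeps its initial [d] throughout — that segment must be underlying.
So the underlying form is /-tu/, and voiceless stops become voiced after a nasal.

/-tu/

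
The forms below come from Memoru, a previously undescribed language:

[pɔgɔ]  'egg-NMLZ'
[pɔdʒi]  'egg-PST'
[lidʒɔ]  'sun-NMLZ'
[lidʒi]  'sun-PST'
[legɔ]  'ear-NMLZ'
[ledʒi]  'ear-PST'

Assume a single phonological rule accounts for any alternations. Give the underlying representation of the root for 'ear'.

/leg/

'ear' shows [g] ~ [dʒ] at the end of the stem ([legɔ] vs [ledʒi]).
But 'sun' keeps [dʒ] in both environments ([lidʒɔ], [lidʒi]), so there is no rule changing /dʒ/ to [g] before the NMLZ suffix.
Therefore /g/ is basic and [dʒ] is derived by palatalization before a front vowel (/g/ becomes palato-alveolar [dʒ] before a front vowel).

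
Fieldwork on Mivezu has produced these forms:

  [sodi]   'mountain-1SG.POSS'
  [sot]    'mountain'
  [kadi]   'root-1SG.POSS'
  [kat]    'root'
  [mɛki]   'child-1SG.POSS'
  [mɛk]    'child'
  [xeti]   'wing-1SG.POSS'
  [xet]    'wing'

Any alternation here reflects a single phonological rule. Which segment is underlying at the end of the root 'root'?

The stem for 'root' ends in [d] in [kadi] but [t] in [kat].
But 'wing' keeps [t] in both environments ([xeti], [xet]), so there is no rule changing /t/ to [d] before the 1SG.POSS suffix.
So /d/ is underlying, and a rule of word-final obstruent devoicing — voiced obstruents become voiceless word-finally — gives [t].

/d/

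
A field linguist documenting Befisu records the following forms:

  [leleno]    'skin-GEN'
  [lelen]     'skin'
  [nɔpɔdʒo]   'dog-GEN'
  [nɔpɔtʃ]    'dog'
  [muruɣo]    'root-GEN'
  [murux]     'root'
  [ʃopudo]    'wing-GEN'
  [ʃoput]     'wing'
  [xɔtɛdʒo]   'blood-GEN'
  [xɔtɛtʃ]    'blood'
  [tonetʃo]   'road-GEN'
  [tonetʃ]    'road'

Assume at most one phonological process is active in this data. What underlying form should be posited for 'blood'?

/xɔtɛdʒ/

The root 'blood' surfaces as [xɔtɛdʒo] and [xɔtɛtʃ], with a stem-final [dʒ] ~ [tʃ] alternation.
If /tʃ/ were underlying and a rule turned it into [dʒ] before the GEN suffix, 'road' would also alternate; but it has [tʃ] in both [tonetʃo] and [tonetʃ].
Therefore /dʒ/ is basic and [tʃ] is derived by word-final obstruent devoicing (voiced obstruents become voiceless word-finally).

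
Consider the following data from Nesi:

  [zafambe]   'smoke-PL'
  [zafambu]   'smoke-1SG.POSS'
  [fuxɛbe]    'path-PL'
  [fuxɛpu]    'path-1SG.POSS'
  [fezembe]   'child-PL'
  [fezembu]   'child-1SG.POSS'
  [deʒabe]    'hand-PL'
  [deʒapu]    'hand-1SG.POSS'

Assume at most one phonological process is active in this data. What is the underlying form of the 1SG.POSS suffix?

/-pu/

The 1SG.POSS suffix surfaces as [-bu] and [-pu], depending on the final segment of the stem.
By contrast the PL suffix keeps its initial [b] throughout — that segment must be underlying.
So the underlying form is /-pu/, and voiceless stops become voiced after a nasal.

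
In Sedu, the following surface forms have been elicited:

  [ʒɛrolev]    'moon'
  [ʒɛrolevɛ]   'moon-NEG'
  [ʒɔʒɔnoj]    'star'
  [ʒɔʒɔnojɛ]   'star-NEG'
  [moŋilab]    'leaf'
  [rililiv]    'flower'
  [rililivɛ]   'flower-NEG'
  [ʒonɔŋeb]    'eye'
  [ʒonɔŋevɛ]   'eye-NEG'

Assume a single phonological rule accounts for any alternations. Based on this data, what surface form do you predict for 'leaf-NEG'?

The stem for 'eye' ends in [b] in [ʒonɔŋeb] but [v] in [ʒonɔŋevɛ].
If /v/ were underlying and a rule turned it into [b] in isolation, 'moon' would also alternate; but it has [v] in both [ʒɛrolev] and [ʒɛrolevɛ].
The underlying segment must be /b/; voiced stops become fricatives between vowels, yielding [v] there.
From [moŋilab] the stem 'leaf' is /moŋilab/; between vowels this yields [moŋilavɛ].

[moŋilavɛ]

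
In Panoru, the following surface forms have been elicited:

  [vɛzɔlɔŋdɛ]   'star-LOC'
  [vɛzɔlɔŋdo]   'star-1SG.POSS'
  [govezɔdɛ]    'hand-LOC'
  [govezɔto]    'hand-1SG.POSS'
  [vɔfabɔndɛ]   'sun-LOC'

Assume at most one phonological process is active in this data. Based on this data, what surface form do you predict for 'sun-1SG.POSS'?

The 1SG.POSS suffix surfaces as [-do] and [-to], depending on the final segment of the stem.
By contrast the LOC suffix keeps its initial [d] throughout — that segment must be underlying.
So the underlying form is /-to/, and voiceless stops become voiced after a nasal.
After 'sun', which ends in a nasal, the suffix surfaces as [-do], giving [vɔfabɔndo].

[vɔfabɔndo]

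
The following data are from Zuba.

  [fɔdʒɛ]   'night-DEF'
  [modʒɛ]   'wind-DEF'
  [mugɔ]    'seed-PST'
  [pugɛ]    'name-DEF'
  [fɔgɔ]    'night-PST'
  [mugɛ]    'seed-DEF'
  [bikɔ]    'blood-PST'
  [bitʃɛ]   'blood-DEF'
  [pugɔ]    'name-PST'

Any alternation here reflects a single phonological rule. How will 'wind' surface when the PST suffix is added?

'night' shows [g] ~ [dʒ] at the end of the stem ([fɔgɔ] vs [fɔdʒɛ]).
The stem 'seed' ([mugɔ], [mugɛ]) shows [g] unchanged in both environments, so [g] cannot be basic with [dʒ] derived before the DEF suffix.
The underlying segment must be /dʒ/; palato-alveolar /tʃ/ and /dʒ/ become [k] and [g] when no front vowel follows, yielding [g] there.
From [modʒɛ] the stem 'wind' is /modʒ/; when no front vowel follows this yields [mogɔ].

[mogɔ]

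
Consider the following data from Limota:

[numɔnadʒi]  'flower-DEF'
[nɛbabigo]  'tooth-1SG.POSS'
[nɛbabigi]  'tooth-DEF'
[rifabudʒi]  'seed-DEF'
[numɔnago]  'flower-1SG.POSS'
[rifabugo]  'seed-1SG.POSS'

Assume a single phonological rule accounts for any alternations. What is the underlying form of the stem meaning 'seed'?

/rifabudʒ/

In [rifabugo] and [rifabudʒi] the final segment of 'seed' alternates: [g] ~ [dʒ].
Compare 'tooth', with invariant [g] in [nɛbabigo] and [nɛbabigi]: an analysis with underlying /g/ and a rule producing [dʒ] before the DEF suffix would wrongly predict alternation here too.
Therefore /dʒ/ is basic and [g] is derived by depalatalization (palato-alveolar /dʒ/ becomes [g] when no front vowel follows).
The underlying form of 'seed' is therefore /rifabudʒ/.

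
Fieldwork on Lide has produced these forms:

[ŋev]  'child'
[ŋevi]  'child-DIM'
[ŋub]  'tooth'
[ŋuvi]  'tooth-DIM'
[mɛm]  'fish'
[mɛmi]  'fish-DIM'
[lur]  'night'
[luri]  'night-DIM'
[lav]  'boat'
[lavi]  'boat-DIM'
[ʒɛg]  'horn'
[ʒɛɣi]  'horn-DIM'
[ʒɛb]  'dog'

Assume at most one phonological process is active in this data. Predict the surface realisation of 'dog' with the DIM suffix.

'tooth' shows [b] ~ [v] at the end of the stem ([ŋub] vs [ŋuvi]).
Compare 'child', with invariant [v] in [ŋev] and [ŋevi]: an analysis with underlying /v/ and a rule producing [b] in isolation would wrongly predict alternation here too.
The underlying segment must be /b/; voiced stops become fricatives between vowels, yielding [v] there.
From [ʒɛb] the stem 'dog' is /ʒɛb/; between vowels this yields [ʒɛvi].

[ʒɛvi]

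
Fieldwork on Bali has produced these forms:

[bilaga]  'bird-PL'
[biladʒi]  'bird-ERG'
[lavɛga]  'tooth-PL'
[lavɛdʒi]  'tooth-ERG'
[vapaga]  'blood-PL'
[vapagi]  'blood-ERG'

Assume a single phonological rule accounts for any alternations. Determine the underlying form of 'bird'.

/biladʒ/

In [bilaga] and [biladʒi] the final segment of 'bird' alternates: [g] ~ [dʒ].
But 'blood' keeps [g] in both environments ([vapaga], [vapagi]), so there is no rule changing /g/ to [dʒ] before the ERG suffix.
So /dʒ/ is underlying, and a rule of depalatalization — palato-alveolar /dʒ/ becomes [g] when no front vowel follows — gives [g].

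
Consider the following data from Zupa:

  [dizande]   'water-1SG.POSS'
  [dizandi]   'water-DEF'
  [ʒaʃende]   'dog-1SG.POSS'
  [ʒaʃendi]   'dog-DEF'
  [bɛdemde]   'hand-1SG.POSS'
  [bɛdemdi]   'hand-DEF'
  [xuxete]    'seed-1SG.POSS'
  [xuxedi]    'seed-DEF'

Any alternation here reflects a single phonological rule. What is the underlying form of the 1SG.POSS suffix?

/-te/

The 1SG.POSS suffix surfaces as [-de] and [-te], depending on the final segment of the stem.
By contrast the DEF suffix keeps its initial [d] throughout — that segment must be underlying.
So the underlying form is /-te/, and voiceless stops become voiced after a nasal.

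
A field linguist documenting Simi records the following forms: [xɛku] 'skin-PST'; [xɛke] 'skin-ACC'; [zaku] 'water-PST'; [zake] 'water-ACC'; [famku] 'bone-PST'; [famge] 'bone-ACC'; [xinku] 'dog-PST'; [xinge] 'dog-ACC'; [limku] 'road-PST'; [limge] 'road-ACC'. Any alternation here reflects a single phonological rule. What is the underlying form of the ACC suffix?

/-ge/

The ACC morpheme has two allomorphs, [-ge] and [-ke].
The PST suffix, which begins with [k], is invariant after every stem; so [k] is not altered by any rule here.
So the underlying form is /-ge/, and voiced stops become voiceless after a vowel.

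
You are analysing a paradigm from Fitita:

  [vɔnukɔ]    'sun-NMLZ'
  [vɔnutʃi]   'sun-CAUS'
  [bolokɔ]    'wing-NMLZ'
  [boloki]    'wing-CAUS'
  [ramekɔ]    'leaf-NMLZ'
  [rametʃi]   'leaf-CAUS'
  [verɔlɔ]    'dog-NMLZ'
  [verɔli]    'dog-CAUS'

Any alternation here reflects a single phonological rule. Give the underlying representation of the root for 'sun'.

The stem for 'sun' ends in [k] in [vɔnukɔ] but [tʃ] in [vɔnutʃi].
Compare 'wing', with invariant [k] in [bolokɔ] and [boloki]: an analysis with underlying /k/ and a rule producing [tʃ] before the CAUS suffix would wrongly predict alternation here too.
Therefore /tʃ/ is basic and [k] is derived by depalatalization (palato-alveolar /tʃ/ becomes [k] when no front vowel follows).
Hence 'sun' is /vɔnutʃ/ underlyingly.

/vɔnutʃ/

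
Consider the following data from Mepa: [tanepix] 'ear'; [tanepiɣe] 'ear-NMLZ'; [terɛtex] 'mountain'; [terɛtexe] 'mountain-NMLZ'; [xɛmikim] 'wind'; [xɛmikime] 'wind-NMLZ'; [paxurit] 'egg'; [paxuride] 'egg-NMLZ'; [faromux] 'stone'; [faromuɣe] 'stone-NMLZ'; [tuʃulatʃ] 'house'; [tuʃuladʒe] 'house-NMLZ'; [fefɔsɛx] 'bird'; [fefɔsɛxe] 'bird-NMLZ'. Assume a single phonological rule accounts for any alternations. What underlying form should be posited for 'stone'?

The root 'stone' surfaces as [faromux] and [faromuɣe], with a stem-final [x] ~ [ɣ] alternation.
The stem 'mountain' ([terɛtex], [terɛtexe]) shows [x] unchanged in both environments, so [x] cannot be basic with [ɣ] derived before the NMLZ suffix.
The alternation reflects word-final obstruent devoicing: voiced obstruents become voiceless word-finally. /ɣ/ is underlying.

/faromuɣ/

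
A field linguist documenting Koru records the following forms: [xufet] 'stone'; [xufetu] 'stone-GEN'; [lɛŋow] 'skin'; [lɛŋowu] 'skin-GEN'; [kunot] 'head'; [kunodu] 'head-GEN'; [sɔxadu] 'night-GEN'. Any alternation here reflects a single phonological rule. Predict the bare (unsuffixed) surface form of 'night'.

[sɔxat]

The stem for 'head' ends in [t] in [kunot] but [d] in [kunodu].
Compare 'stone', with invariant [t] in [xufet] and [xufetu]: an analysis with underlying /t/ and a rule producing [d] before the GEN suffix would wrongly predict alternation here too.
The alternation reflects word-final obstruent devoicing: voiced obstruents become voiceless word-finally. /d/ is underlying.
From [sɔxadu] the stem 'night' is /sɔxad/; word-finally this yields [sɔxat].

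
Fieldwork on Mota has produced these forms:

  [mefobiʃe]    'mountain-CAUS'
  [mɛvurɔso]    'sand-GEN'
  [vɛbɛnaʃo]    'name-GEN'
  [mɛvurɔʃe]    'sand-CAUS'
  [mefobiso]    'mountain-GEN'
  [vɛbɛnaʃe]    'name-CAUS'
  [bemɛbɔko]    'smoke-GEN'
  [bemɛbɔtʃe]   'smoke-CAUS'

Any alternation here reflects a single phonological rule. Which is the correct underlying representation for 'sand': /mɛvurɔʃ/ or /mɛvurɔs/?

'sand' shows [s] ~ [ʃ] at the end of the stem ([mɛvurɔso] vs [mɛvurɔʃe]).
The stem 'name' ([vɛbɛnaʃo], [vɛbɛnaʃe]) shows [ʃ] unchanged in both environments, so [ʃ] cannot be basic with [s] derived before the GEN suffix.
The alternation reflects palatalization before a front vowel: /k/ and /s/ become palato-alveolar [tʃ] and [ʃ] before a front vowel. /s/ is underlying.

/mɛvurɔs/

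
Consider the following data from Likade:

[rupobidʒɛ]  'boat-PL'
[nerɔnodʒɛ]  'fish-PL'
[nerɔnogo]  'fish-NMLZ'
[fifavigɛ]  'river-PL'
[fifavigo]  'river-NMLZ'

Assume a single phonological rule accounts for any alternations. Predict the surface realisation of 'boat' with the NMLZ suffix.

[rupobigo]

The root 'fish' surfaces as [nerɔnodʒɛ] and [nerɔnogo], with a stem-final [dʒ] ~ [g] alternation.
If /g/ were underlying and a rule turned it into [dʒ] before the PL suffix, 'river' would also alternate; but it has [g] in both [fifavigɛ] and [fifavigo].
The underlying segment must be /dʒ/; palato-alveolar /dʒ/ becomes [g] when no front vowel follows, yielding [g] there.
From [rupobidʒɛ] the stem 'boat' is /rupobidʒ/; when no front vowel follows this yields [rupobigo].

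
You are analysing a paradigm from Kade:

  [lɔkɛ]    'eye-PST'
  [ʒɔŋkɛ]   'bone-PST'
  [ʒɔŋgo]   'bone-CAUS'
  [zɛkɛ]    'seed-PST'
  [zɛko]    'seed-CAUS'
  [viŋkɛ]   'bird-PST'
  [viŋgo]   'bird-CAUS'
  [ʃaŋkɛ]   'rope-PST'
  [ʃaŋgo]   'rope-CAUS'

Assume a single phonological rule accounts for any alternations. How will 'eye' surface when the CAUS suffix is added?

The CAUS morpheme has two allomorphs, [-go] and [-ko].
The PST suffix, which begins with [k], is invariant after every stem; so [k] is not altered by any rule here.
The CAUS suffix is therefore /-go/ underlyingly, with post-vocalic devoicing: voiced stops become voiceless after a vowel.
After 'eye', which ends in a vowel, the suffix surfaces as [-ko], giving [lɔko].

[lɔko]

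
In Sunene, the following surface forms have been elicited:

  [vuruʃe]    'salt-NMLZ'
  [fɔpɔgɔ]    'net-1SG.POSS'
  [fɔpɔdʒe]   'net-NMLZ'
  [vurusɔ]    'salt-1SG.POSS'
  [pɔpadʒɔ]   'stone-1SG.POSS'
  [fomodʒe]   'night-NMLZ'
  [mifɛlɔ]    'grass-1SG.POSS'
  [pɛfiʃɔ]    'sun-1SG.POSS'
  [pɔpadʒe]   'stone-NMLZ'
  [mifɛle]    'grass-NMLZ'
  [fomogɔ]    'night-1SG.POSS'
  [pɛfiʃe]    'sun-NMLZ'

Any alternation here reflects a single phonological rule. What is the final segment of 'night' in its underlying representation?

/g/

'night' shows [g] ~ [dʒ] at the end of the stem ([fomogɔ] vs [fomodʒe]).
But 'stone' keeps [dʒ] in both environments ([pɔpadʒɔ], [pɔpadʒe]), so there is no rule changing /dʒ/ to [g] before the 1SG.POSS suffix.
The underlying segment must be /g/; /g/ and /s/ become palato-alveolar [dʒ] and [ʃ] before a front vowel, yielding [dʒ] there.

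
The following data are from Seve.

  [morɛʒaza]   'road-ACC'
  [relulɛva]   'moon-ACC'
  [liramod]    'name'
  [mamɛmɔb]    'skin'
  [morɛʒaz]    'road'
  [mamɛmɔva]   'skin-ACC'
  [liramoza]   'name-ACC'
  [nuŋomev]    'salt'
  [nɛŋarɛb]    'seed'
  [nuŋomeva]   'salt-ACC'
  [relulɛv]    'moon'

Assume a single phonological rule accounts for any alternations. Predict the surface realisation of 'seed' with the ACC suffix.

The root 'skin' surfaces as [mamɛmɔva] and [mamɛmɔb], with a stem-final [v] ~ [b] alternation.
If /v/ were underlying and a rule turned it into [b] in isolation, 'moon' would also alternate; but it has [v] in both [relulɛva] and [relulɛv].
Therefore /b/ is basic and [v] is derived by intervocalic spirantization (voiced stops become fricatives between vowels).
The one attested form of 'seed', [nɛŋarɛb], shows underlying /nɛŋarɛb/. Applying the same rule between vowels gives [nɛŋarɛva].

[nɛŋarɛva]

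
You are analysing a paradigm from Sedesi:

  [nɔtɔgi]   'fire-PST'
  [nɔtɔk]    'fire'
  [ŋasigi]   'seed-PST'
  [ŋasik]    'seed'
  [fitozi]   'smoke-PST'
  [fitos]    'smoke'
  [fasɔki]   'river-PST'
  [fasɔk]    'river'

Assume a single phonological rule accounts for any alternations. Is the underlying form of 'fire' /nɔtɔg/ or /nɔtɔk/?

The root 'fire' surfaces as [nɔtɔgi] and [nɔtɔk], with a stem-final [g] ~ [k] alternation.
If /k/ were underlying and a rule turned it into [g] before the PST suffix, 'river' would also alternate; but it has [k] in both [fasɔki] and [fasɔk].
The underlying segment must be /g/; voiced obstruents become voiceless word-finally, yielding [k] there.

/nɔtɔg/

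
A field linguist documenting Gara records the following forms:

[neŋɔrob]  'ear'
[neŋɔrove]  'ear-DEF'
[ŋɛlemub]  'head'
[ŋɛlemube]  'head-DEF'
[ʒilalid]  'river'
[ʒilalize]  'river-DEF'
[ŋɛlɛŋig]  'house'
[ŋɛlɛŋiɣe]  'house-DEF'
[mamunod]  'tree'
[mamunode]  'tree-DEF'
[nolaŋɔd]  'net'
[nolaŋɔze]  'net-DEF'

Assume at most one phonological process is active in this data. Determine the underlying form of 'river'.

/ʒilaliz/

The root 'river' surfaces as [ʒilalid] and [ʒilalize], with a stem-final [d] ~ [z] alternation.
The stem 'tree' ([mamunod], [mamunode]) shows [d] unchanged in both environments, so [d] cannot be basic with [z] derived before the DEF suffix.
Therefore /z/ is basic and [d] is derived by word-final hardening (voiced fricatives become stops word-finally).
The underlying form of 'river' is therefore /ʒilaliz/.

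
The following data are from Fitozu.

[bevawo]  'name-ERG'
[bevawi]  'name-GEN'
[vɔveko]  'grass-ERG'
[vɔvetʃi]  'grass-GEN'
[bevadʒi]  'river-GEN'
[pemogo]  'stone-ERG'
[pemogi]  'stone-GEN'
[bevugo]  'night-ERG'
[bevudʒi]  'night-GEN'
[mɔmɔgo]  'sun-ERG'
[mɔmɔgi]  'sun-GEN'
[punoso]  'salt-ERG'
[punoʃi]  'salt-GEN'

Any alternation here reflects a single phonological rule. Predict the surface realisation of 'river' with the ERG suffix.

[bevago]

The stem for 'night' ends in [g] in [bevugo] but [dʒ] in [bevudʒi].
If /g/ were underlying and a rule turned it into [dʒ] before the GEN suffix, 'sun' would also alternate; but it has [g] in both [mɔmɔgo] and [mɔmɔgi].
So /dʒ/ is underlying, and a rule of depalatalization — palato-alveolar /tʃ/, /dʒ/ and /ʃ/ become [k], [g] and [s] when no front vowel follows — gives [g].
From [bevadʒi] the stem 'river' is /bevadʒ/; when no front vowel follows this yields [bevago].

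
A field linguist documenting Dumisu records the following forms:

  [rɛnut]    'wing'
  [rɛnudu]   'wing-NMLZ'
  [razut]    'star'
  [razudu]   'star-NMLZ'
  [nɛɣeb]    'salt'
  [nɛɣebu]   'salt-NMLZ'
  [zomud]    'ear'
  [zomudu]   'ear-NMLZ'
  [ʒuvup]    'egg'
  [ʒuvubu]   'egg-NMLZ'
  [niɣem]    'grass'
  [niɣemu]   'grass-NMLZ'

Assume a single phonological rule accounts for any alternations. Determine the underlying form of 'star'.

'star' shows [t] ~ [d] at the end of the stem ([razut] vs [razudu]).
If /d/ were underlying and a rule turned it into [t] in isolation, 'ear' would also alternate; but it has [d] in both [zomud] and [zomudu].
The underlying segment must be /t/; voiceless stops become voiced between vowels, yielding [d] there.
The underlying form of 'star' is therefore /razut/.

/razut/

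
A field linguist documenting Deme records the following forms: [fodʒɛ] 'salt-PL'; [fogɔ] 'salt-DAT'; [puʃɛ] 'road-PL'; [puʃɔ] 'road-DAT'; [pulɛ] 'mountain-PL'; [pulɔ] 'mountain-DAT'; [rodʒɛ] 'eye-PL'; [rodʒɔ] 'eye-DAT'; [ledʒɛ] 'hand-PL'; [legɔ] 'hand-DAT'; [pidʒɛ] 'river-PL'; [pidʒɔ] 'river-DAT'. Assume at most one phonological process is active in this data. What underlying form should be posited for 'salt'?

The root 'salt' surfaces as [fodʒɛ] and [fogɔ], with a stem-final [dʒ] ~ [g] alternation.
If /dʒ/ were underlying and a rule turned it into [g] before the DAT suffix, 'river' would also alternate; but it has [dʒ] in both [pidʒɛ] and [pidʒɔ].
The alternation reflects palatalization before a front vowel: /g/ becomes palato-alveolar [dʒ] before a front vowel. /g/ is underlying.

/fog/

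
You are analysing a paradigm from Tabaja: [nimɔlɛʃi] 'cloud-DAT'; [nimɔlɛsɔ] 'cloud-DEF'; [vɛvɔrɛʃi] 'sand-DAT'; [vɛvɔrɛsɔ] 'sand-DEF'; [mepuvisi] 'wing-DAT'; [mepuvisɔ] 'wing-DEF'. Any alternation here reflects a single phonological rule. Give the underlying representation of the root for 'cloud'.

/nimɔlɛʃ/

The stem for 'cloud' ends in [ʃ] in [nimɔlɛʃi] but [s] in [nimɔlɛsɔ].
But 'wing' keeps [s] in both environments ([mepuvisi], [mepuvisɔ]), so there is no rule changing /s/ to [ʃ] before the DAT suffix.
The alternation reflects depalatalization: palato-alveolar /ʃ/ becomes [s] when no front vowel follows. /ʃ/ is underlying.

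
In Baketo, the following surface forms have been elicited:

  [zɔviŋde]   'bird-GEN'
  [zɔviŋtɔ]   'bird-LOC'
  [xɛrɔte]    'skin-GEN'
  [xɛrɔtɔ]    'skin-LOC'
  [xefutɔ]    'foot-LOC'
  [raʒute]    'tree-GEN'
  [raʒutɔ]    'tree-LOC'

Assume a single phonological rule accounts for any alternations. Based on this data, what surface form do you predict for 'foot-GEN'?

The GEN suffix surfaces as [-de] and [-te], depending on the final segment of the stem.
By contrast the LOC suffix keeps its initial [t] throughout — that segment must be underlying.
The GEN suffix is therefore /-de/ underlyingly, with post-vocalic devoicing: voiced stops become voiceless after a vowel.
After 'foot', which ends in a vowel, the suffix surfaces as [-te], giving [xefute].

[xefute]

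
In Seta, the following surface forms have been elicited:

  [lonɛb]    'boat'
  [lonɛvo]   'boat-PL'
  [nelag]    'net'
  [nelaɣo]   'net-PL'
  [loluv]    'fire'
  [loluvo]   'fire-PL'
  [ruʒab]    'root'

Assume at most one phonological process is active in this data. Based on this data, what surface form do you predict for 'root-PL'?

[ruʒavo]

'boat' shows [b] ~ [v] at the end of the stem ([lonɛb] vs [lonɛvo]).
If /v/ were underlying and a rule turned it into [b] in isolation, 'fire' would also alternate; but it has [v] in both [loluv] and [loluvo].
So /b/ is underlying, and a rule of intervocalic spirantization — voiced stops become fricatives between vowels — gives [v].
From [ruʒab] the stem 'root' is /ruʒab/; between vowels this yields [ruʒavo].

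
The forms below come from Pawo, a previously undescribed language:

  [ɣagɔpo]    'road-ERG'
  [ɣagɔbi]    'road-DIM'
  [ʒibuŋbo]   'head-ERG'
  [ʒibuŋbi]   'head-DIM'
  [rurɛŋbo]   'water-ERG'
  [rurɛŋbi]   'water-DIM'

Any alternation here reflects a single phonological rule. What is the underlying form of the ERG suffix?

/-po/

The ERG suffix surfaces as [-bo] and [-po], depending on the final segment of the stem.
By contrast the DIM suffix keeps its initial [b] throughout — that segment must be underlying.
So the underlying form is /-po/, and voiceless stops become voiced after a nasal.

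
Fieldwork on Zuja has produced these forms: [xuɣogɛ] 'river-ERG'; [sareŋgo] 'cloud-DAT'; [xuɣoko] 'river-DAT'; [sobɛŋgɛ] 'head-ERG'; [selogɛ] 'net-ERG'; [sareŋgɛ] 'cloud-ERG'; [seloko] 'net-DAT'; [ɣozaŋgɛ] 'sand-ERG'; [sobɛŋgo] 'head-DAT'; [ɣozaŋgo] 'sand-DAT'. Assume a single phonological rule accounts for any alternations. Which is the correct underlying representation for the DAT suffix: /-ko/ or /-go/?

The DAT suffix surfaces as [-go] and [-ko], depending on the final segment of the stem.
By contrast the ERG suffix keeps its initial [g] throughout — that segment must be underlying.
The DAT suffix is therefore /-ko/ underlyingly, with post-nasal voicing: voiceless stops become voiced after a nasal.

/-ko/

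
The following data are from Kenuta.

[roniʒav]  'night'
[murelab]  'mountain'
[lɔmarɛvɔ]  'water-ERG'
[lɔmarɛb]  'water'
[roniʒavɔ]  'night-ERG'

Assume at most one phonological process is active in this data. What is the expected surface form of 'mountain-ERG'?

[murelavɔ]

The root 'water' surfaces as [lɔmarɛvɔ] and [lɔmarɛb], with a stem-final [v] ~ [b] alternation.
The stem 'night' ([roniʒavɔ], [roniʒav]) shows [v] unchanged in both environments, so [v] cannot be basic with [b] derived in isolation.
So /b/ is underlying, and a rule of intervocalic spirantization — voiced stops become fricatives between vowels — gives [v].
The one attested form of 'mountain', [murelab], shows underlying /murelab/. Applying the same rule between vowels gives [murelavɔ].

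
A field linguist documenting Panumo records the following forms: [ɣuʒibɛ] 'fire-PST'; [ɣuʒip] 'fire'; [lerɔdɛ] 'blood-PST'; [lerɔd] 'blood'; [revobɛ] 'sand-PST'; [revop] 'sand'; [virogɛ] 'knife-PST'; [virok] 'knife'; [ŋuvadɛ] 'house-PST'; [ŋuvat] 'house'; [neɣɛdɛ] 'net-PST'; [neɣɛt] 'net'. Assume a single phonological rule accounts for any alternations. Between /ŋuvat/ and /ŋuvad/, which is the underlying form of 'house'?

/ŋuvat/

The stem for 'house' ends in [d] in [ŋuvadɛ] but [t] in [ŋuvat].
But 'blood' keeps [d] in both environments ([lerɔdɛ], [lerɔd]), so there is no rule changing /d/ to [t] in isolation.
So /t/ is underlying, and a rule of intervocalic voicing — voiceless stops become voiced between vowels — gives [d].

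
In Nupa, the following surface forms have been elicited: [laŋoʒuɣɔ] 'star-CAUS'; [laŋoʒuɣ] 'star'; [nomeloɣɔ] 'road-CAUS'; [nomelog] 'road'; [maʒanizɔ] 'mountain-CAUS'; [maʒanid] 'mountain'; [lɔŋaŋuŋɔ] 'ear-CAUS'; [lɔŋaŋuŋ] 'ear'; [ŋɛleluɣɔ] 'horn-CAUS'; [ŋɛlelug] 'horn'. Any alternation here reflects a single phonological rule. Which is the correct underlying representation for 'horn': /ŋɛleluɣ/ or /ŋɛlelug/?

/ŋɛlelug/

The root 'horn' surfaces as [ŋɛleluɣɔ] and [ŋɛlelug], with a stem-final [ɣ] ~ [g] alternation.
But 'star' keeps [ɣ] in both environments ([laŋoʒuɣɔ], [laŋoʒuɣ]), so there is no rule changing /ɣ/ to [g] in isolation.
The underlying segment must be /g/; voiced stops become fricatives between vowels, yielding [ɣ] there.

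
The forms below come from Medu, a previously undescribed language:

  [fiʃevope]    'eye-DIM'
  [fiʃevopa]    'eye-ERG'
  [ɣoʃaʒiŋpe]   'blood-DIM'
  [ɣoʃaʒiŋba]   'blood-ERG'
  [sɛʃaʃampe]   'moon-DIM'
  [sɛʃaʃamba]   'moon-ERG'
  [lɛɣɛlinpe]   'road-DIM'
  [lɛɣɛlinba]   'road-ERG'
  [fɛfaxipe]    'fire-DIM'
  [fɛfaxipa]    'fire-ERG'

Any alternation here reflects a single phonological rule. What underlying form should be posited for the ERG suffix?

/-ba/

The ERG suffix surfaces as [-ba] and [-pa], depending on the final segment of the stem.
By contrast the DIM suffix keeps its initial [p] throughout — that segment must be underlying.
The ERG suffix is therefore /-ba/ underlyingly, with post-vocalic devoicing: voiced stops become voiceless after a vowel.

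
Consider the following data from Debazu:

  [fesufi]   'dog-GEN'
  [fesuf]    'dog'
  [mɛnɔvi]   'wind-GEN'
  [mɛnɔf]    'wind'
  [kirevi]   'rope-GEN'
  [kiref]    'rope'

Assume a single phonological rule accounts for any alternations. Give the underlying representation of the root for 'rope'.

/kirev/

'rope' shows [v] ~ [f] at the end of the stem ([kirevi] vs [kiref]).
If /f/ were underlying and a rule turned it into [v] before the GEN suffix, 'dog' would also alternate; but it has [f] in both [fesufi] and [fesuf].
Therefore /v/ is basic and [f] is derived by word-final obstruent devoicing (voiced obstruents become voiceless word-finally).
The underlying form of 'rope' is therefore /kirev/.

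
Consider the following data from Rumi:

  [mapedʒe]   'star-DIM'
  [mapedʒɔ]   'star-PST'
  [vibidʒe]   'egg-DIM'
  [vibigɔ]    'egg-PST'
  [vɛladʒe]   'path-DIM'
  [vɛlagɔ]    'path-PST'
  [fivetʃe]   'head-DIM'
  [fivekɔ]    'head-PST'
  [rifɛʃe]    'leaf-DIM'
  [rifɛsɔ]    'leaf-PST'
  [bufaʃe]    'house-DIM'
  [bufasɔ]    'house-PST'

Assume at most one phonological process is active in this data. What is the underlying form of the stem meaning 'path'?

/vɛlag/

'path' shows [dʒ] ~ [g] at the end of the stem ([vɛladʒe] vs [vɛlagɔ]).
But 'star' keeps [dʒ] in both environments ([mapedʒe], [mapedʒɔ]), so there is no rule changing /dʒ/ to [g] before the PST suffix.
So /g/ is underlying, and a rule of palatalization before a front vowel — /k/, /g/ and /s/ become palato-alveolar [tʃ], [dʒ] and [ʃ] before a front vowel — gives [dʒ].
The underlying form of 'path' is therefore /vɛlag/.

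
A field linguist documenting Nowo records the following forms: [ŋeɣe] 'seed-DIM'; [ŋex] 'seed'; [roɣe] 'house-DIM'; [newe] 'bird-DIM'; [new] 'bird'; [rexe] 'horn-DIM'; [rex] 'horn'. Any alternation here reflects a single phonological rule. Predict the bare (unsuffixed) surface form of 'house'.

[rox]

The root 'seed' surfaces as [ŋeɣe] and [ŋex], with a stem-final [ɣ] ~ [x] alternation.
If /x/ were underlying and a rule turned it into [ɣ] before the DIM suffix, 'horn' would also alternate; but it has [x] in both [rexe] and [rex].
Therefore /ɣ/ is basic and [x] is derived by word-final obstruent devoicing (voiced obstruents become voiceless word-finally).
From [roɣe] the stem 'house' is /roɣ/; word-finally this yields [rox].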